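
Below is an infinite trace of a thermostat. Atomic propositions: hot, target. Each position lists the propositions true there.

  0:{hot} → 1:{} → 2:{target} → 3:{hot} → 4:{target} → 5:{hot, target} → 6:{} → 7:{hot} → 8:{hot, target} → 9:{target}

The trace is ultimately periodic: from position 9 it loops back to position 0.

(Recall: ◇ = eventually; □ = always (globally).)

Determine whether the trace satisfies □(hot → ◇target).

Holds

hot → ◇target holds at every position 0..9, and those are all positions ever visited, so □(hot → ◇target) holds.
Positions where hot holds: 0, 3, 5, 7, 8.
Check ◇target at each: 0→ok, 3→ok, 5→ok, 7→ok, 8→ok.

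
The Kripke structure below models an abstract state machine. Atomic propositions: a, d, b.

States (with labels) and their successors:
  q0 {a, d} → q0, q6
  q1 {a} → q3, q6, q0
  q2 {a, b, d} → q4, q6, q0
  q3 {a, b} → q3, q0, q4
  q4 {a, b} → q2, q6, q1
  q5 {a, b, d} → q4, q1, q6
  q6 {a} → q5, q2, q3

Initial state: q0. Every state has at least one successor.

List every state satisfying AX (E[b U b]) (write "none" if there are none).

{q6}

States satisfying E[b U b]: {q2, q3, q4, q5}.
States satisfying AX (E[b U b]): {q6}.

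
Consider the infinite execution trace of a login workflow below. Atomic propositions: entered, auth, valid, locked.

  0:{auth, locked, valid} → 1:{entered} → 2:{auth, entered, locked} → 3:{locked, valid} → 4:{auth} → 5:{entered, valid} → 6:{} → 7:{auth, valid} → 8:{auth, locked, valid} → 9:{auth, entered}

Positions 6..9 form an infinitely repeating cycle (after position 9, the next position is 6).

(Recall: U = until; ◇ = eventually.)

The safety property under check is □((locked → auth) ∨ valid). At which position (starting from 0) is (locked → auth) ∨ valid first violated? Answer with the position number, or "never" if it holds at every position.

(locked → auth) ∨ valid holds at every position 0..9, and those are all the positions the trace ever visits, so the invariant □((locked → auth) ∨ valid) is never violated.

never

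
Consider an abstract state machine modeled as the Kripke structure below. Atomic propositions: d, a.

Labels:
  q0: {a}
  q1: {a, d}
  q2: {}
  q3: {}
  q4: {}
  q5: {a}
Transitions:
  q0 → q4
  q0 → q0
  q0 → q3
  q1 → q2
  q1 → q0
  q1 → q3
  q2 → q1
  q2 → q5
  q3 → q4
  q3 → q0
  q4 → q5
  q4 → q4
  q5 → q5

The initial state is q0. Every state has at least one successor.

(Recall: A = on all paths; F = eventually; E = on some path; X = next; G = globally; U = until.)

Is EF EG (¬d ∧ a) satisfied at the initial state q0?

States satisfying EG (¬d ∧ a): {q0, q5}.
States satisfying EF EG (¬d ∧ a): {q0, q1, q2, q3, q4, q5}.
Some path from q0 reaches a state where EG (¬d ∧ a) holds.
q0 ∈ Sat(EF EG (¬d ∧ a)).

Holds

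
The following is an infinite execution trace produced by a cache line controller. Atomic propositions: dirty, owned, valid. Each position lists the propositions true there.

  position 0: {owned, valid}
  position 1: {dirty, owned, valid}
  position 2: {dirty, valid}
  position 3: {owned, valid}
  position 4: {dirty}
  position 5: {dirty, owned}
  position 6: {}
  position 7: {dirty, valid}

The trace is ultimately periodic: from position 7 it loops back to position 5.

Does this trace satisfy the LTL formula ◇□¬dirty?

□¬dirty is false at every position 0..7, so it never becomes true and ◇□¬dirty fails.

Does not hold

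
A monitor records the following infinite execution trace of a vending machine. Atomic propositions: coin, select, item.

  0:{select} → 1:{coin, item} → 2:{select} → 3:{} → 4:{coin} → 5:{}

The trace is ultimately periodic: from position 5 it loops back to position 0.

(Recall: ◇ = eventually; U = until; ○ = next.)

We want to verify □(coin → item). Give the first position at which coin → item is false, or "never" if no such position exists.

4

Check coin → item at each position in order: 0 ✓, 1 ✓, 2 ✓, 3 ✓.
At position 4 the labels are {coin}, so coin → item is false there. This is the first violation.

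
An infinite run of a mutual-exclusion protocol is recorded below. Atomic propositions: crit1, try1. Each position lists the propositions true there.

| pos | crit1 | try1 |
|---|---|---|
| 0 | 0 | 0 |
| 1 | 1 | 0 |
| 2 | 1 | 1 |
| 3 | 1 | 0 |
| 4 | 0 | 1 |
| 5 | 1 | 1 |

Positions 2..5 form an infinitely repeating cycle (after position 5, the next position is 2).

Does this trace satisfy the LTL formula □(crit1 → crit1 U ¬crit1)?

crit1 → crit1 U ¬crit1 holds at every position 0..5, and those are all positions ever visited, so □(crit1 → crit1 U ¬crit1) holds.
Positions where crit1 holds: 1, 2, 3, 5.
Check crit1 U ¬crit1 at each: 1→ok, 2→ok, 3→ok, 5→ok.

Satisfied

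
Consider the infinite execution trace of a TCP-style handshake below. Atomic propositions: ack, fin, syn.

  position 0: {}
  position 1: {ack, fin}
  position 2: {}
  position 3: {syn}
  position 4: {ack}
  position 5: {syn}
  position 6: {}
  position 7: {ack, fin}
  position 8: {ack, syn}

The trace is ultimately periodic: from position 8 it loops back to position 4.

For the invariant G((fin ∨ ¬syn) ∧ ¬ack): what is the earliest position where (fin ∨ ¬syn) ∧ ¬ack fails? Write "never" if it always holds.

Check (fin ∨ ¬syn) ∧ ¬ack at each position in order: 0 ✓.
At position 1 the labels are {ack, fin}, so (fin ∨ ¬syn) ∧ ¬ack is false there. This is the first violation.

1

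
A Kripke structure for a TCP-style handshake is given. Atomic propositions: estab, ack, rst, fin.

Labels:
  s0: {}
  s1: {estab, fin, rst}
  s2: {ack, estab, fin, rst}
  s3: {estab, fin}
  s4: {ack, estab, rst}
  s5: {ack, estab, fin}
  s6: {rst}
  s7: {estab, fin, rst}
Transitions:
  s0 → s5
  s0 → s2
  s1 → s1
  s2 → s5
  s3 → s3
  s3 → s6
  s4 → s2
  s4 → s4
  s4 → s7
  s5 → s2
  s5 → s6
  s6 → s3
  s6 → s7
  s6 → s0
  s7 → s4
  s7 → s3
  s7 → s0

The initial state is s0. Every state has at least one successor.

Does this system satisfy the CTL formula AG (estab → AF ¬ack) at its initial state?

Does not hold

States satisfying estab → AF ¬ack: {s0, s1, s3, s6, s7}.
States satisfying AG (estab → AF ¬ack): {s1}.
s2 is reachable from s0 and violates estab → AF ¬ack, so AG fails at s0.
s0 ∉ Sat(AG (estab → AF ¬ack)).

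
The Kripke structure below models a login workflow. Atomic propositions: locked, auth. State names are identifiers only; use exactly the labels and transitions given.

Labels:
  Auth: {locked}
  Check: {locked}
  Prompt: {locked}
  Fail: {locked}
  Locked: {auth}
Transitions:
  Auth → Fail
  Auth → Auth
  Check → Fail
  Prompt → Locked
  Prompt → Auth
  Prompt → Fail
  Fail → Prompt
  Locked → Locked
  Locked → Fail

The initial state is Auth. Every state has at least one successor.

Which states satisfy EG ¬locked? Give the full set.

States satisfying ¬locked: {Locked}.
States satisfying EG ¬locked: {Locked}.

{Locked}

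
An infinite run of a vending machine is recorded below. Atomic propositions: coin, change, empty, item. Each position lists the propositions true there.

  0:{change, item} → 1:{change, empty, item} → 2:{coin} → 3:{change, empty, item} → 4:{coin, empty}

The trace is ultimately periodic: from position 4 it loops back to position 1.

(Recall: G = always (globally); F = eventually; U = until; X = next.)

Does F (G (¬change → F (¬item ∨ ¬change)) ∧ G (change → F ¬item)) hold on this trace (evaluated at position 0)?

Satisfied

G (¬change → F (¬item ∨ ¬change)) ∧ G (change → F ¬item) holds at position 0, which is reachable from 0, so F (G (¬change → F (¬item ∨ ¬change)) ∧ G (change → F ¬item)) holds.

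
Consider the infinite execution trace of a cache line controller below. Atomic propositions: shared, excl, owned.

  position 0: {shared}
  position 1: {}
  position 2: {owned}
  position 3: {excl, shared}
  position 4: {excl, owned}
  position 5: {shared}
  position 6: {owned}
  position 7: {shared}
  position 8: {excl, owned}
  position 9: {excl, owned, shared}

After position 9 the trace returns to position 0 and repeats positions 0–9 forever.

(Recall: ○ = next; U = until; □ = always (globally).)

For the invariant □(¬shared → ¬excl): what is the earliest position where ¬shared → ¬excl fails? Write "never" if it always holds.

4

Check ¬shared → ¬excl at each position in order: 0 ✓, 1 ✓, 2 ✓, 3 ✓.
At position 4 the labels are {excl, owned}, so ¬shared → ¬excl is false there. This is the first violation.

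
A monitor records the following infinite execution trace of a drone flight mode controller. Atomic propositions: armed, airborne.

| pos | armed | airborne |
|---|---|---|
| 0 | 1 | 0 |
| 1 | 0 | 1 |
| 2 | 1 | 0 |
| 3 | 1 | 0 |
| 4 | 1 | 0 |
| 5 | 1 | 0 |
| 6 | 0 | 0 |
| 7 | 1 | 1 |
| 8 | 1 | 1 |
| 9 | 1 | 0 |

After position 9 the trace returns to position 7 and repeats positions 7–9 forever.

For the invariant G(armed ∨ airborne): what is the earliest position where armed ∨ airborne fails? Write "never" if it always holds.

6

Check armed ∨ airborne at each position in order: 0 ✓, 1 ✓, 2 ✓, 3 ✓, 4 ✓, 5 ✓.
At position 6 the labels are {}, so armed ∨ airborne is false there. This is the first violation.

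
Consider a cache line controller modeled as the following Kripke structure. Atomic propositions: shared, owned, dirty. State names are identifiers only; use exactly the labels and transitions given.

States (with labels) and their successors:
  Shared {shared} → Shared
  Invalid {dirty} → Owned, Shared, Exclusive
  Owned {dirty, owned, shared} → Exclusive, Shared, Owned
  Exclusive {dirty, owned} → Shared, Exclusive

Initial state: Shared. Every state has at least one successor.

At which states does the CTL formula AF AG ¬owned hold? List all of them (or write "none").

States satisfying AG ¬owned: {Shared}.
States satisfying AF AG ¬owned: {Shared}.

{Shared}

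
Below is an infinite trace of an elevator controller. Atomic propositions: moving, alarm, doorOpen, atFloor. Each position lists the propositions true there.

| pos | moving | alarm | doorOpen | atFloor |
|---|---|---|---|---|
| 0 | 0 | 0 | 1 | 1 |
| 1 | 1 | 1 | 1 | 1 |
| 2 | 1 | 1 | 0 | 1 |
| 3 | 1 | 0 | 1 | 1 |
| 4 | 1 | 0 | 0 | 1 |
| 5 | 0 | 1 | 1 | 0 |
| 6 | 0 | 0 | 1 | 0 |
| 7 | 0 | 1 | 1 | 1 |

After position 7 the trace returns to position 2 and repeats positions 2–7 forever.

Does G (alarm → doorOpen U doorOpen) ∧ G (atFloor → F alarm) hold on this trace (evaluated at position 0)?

Violated

alarm → doorOpen U doorOpen must hold at every position from 0 onward. It fails at position 2, so G (alarm → doorOpen U doorOpen) is false.
Positions where alarm holds: 1, 2, 5, 7.
Check doorOpen U doorOpen at each: 1→ok, 2→fails, 5→ok, 7→ok.
atFloor → F alarm holds at every position 0..7, and those are all positions ever visited, so G (atFloor → F alarm) holds.
Positions where atFloor holds: 0, 1, 2, 3, 4, 7.
Check F alarm at each: 0→ok, 1→ok, 2→ok, 3→ok, 4→ok, 7→ok.
At position 0: G (alarm → doorOpen U doorOpen) is false; G (atFloor → F alarm) is true; so G (alarm → doorOpen U doorOpen) ∧ G (atFloor → F alarm) is false.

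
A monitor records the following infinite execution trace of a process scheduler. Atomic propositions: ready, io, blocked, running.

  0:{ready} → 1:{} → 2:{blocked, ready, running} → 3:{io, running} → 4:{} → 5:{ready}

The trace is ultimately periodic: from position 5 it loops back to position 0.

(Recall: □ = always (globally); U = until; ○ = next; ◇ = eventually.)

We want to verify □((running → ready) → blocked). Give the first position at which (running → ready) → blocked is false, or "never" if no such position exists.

0

At position 0 the labels are {ready}, so (running → ready) → blocked is false there. This is the first violation.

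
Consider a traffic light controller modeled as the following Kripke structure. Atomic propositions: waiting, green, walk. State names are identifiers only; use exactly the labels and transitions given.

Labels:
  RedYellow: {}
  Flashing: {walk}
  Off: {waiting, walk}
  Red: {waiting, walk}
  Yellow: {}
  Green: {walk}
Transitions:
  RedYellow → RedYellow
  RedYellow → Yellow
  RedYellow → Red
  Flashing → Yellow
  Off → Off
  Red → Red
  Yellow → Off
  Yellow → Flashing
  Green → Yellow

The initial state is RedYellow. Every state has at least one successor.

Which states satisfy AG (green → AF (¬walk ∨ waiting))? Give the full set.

{RedYellow, Flashing, Off, Red, Yellow, Green}

States satisfying green → AF (¬walk ∨ waiting): {RedYellow, Flashing, Off, Red, Yellow, Green}.
States satisfying AG (green → AF (¬walk ∨ waiting)): {RedYellow, Flashing, Off, Red, Yellow, Green}.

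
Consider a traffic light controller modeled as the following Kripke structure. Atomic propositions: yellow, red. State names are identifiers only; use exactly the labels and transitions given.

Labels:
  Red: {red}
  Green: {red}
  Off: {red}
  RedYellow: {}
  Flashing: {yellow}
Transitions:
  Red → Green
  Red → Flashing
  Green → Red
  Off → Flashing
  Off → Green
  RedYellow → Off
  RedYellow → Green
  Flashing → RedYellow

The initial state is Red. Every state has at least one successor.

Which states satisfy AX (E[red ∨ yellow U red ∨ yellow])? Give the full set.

{Red, Green, Off, RedYellow}

States satisfying E[red ∨ yellow U red ∨ yellow]: {Red, Green, Off, Flashing}.
States satisfying AX (E[red ∨ yellow U red ∨ yellow]): {Red, Green, Off, RedYellow}.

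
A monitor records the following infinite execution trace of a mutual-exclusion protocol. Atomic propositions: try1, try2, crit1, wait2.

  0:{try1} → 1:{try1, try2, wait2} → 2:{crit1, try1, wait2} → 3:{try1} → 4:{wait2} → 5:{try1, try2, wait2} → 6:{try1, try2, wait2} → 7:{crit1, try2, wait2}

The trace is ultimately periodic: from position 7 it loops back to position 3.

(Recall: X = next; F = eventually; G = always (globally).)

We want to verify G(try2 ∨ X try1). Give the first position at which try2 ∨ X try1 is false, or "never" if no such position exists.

3

Check try2 ∨ X try1 at each position in order: 0 ✓, 1 ✓, 2 ✓.
At position 3 the labels are {try1} and the next position 4 has {wait2}, so try2 ∨ X try1 is false there. This is the first violation.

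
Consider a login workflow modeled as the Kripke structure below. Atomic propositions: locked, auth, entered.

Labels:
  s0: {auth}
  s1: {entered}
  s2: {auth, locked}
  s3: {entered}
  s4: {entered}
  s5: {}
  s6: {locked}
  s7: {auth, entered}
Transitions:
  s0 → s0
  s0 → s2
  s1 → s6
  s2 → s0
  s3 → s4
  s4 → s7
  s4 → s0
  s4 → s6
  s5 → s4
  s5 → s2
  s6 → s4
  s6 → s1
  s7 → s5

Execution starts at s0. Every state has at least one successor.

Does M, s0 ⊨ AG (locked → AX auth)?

Holds

States satisfying locked → AX auth: {s0, s1, s2, s3, s4, s5, s7}.
States satisfying AG (locked → AX auth): {s0, s2}.
Every state reachable from s0 satisfies locked → AX auth.
s0 ∈ Sat(AG (locked → AX auth)).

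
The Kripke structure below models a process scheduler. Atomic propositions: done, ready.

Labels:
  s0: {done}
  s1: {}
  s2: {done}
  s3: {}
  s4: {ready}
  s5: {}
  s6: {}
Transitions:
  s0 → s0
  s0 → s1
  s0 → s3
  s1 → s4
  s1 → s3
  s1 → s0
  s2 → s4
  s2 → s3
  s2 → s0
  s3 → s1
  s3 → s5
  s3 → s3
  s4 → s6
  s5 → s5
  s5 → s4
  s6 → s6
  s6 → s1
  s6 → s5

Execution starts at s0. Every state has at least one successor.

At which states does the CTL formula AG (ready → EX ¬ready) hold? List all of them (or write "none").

States satisfying ready → EX ¬ready: {s0, s1, s2, s3, s4, s5, s6}.
States satisfying AG (ready → EX ¬ready): {s0, s1, s2, s3, s4, s5, s6}.

{s0, s1, s2, s3, s4, s5, s6}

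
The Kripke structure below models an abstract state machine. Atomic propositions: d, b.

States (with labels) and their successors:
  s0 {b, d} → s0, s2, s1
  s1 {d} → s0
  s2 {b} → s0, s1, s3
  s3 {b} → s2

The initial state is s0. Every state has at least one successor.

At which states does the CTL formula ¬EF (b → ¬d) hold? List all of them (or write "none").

none

States satisfying b → ¬d: {s1, s2, s3}.
States satisfying EF (b → ¬d): {s0, s1, s2, s3}.
States satisfying ¬EF (b → ¬d): ∅.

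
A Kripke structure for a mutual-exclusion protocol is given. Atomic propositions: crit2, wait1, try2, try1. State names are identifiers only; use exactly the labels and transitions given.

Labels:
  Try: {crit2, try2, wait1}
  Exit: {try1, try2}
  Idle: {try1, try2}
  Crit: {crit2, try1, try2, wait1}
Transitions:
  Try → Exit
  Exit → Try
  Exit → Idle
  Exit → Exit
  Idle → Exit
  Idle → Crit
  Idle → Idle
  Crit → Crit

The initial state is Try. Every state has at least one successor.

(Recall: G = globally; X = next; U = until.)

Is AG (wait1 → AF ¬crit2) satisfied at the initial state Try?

Does not hold

States satisfying wait1 → AF ¬crit2: {Try, Exit, Idle}.
States satisfying AG (wait1 → AF ¬crit2): ∅.
Crit is reachable from Try and violates wait1 → AF ¬crit2, so AG fails at Try.
Try ∉ Sat(AG (wait1 → AF ¬crit2)).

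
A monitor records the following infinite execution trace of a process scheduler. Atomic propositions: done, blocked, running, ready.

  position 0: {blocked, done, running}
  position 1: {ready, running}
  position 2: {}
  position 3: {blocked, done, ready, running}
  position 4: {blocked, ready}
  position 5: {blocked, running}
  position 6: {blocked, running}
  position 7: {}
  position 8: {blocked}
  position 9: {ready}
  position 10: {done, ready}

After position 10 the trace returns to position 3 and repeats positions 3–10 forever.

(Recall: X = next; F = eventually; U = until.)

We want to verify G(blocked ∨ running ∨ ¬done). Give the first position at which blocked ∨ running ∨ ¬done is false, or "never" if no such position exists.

10

Check blocked ∨ running ∨ ¬done at each position in order: 0 ✓, 1 ✓, 2 ✓, 3 ✓, 4 ✓, 5 ✓, 6 ✓, 7 ✓, 8 ✓, 9 ✓.
At position 10 the labels are {done, ready}, so blocked ∨ running ∨ ¬done is false there. This is the first violation.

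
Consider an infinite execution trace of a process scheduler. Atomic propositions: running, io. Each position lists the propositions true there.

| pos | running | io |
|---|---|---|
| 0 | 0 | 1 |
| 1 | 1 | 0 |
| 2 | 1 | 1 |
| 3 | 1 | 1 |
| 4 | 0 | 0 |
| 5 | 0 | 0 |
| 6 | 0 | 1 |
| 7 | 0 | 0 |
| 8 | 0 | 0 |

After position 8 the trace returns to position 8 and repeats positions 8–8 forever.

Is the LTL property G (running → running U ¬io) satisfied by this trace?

Holds

running → running U ¬io holds at every position 0..8, and those are all positions ever visited, so G (running → running U ¬io) holds.
Positions where running holds: 1, 2, 3.
Check running U ¬io at each: 1→ok, 2→ok, 3→ok.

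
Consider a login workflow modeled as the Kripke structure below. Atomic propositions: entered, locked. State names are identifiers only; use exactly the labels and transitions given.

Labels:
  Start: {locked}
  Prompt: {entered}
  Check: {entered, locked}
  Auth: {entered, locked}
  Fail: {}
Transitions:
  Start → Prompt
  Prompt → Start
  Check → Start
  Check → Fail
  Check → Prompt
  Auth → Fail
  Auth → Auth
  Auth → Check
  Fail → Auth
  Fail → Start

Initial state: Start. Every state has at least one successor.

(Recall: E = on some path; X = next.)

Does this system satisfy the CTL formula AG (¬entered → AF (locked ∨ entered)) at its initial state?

States satisfying ¬entered → AF (locked ∨ entered): {Start, Prompt, Check, Auth, Fail}.
States satisfying AG (¬entered → AF (locked ∨ entered)): {Start, Prompt, Check, Auth, Fail}.
Every state reachable from Start satisfies ¬entered → AF (locked ∨ entered).
Start ∈ Sat(AG (¬entered → AF (locked ∨ entered))).

Holds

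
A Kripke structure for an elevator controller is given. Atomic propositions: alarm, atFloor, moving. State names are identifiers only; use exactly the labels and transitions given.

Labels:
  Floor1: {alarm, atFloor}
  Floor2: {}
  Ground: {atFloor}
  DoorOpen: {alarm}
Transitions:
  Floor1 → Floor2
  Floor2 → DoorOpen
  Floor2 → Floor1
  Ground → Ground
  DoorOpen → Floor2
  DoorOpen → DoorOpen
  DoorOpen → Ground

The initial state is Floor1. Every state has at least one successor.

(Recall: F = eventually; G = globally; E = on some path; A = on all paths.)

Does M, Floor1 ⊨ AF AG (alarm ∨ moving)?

Violated

States satisfying AG (alarm ∨ moving): ∅.
States satisfying AF AG (alarm ∨ moving): ∅.
There is a path from Floor1 along which AG (alarm ∨ moving) never holds.
Floor1 ∉ Sat(AF AG (alarm ∨ moving)).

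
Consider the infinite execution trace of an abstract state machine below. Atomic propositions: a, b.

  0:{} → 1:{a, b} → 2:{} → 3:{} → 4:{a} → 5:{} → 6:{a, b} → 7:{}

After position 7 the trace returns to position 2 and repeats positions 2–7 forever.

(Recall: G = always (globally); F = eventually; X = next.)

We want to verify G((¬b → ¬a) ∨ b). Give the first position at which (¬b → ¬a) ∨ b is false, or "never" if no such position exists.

Check (¬b → ¬a) ∨ b at each position in order: 0 ✓, 1 ✓, 2 ✓, 3 ✓.
At position 4 the labels are {a}, so (¬b → ¬a) ∨ b is false there. This is the first violation.

4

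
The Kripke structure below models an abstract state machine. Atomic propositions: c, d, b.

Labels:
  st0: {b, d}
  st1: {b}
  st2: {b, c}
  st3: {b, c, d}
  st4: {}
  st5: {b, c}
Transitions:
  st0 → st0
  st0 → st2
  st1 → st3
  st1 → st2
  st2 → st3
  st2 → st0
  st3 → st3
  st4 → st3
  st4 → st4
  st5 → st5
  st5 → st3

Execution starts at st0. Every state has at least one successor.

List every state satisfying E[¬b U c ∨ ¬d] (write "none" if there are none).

States satisfying ¬b: {st4}.
States satisfying c ∨ ¬d: {st1, st2, st3, st4, st5}.
States satisfying E[¬b U c ∨ ¬d]: {st1, st2, st3, st4, st5}.

{st1, st2, st3, st4, st5}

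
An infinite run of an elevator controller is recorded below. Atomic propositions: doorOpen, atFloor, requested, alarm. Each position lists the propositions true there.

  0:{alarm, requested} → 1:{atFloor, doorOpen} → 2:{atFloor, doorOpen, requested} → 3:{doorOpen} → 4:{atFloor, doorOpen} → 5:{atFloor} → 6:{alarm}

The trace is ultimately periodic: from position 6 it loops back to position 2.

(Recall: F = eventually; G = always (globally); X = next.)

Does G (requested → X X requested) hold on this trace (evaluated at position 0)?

requested → X X requested must hold at every position from 0 onward. It fails at position 2, so G (requested → X X requested) is false.
Positions where requested holds: 0, 2.
Check X X requested at each: 0→ok, 2→fails.

Violated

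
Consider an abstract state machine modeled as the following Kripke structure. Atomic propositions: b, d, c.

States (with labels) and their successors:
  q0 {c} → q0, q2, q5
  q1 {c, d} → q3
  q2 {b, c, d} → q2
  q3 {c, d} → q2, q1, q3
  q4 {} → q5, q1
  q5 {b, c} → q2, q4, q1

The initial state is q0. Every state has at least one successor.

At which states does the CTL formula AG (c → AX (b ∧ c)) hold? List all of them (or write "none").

{q2}

States satisfying c → AX (b ∧ c): {q2, q4}.
States satisfying AG (c → AX (b ∧ c)): {q2}.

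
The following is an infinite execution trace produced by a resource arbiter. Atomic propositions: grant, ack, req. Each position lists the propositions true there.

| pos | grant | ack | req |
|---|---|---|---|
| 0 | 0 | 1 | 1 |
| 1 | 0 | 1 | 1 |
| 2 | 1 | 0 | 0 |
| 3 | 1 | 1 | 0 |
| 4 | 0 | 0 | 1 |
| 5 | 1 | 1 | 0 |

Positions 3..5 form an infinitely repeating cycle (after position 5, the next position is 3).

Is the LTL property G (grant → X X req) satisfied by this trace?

Does not hold

grant → X X req must hold at every position from 0 onward. It fails at position 3, so G (grant → X X req) is false.
Positions where grant holds: 2, 3, 5.
Check X X req at each: 2→ok, 3→fails, 5→ok.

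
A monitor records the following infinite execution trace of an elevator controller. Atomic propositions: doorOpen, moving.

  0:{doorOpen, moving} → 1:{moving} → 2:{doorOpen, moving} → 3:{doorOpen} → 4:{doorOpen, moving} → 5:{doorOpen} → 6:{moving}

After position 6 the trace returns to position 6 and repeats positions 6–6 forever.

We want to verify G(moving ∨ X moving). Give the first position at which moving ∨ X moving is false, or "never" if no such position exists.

never

moving ∨ X moving holds at every position 0..6, and those are all the positions the trace ever visits, so the invariant G(moving ∨ X moving) is never violated.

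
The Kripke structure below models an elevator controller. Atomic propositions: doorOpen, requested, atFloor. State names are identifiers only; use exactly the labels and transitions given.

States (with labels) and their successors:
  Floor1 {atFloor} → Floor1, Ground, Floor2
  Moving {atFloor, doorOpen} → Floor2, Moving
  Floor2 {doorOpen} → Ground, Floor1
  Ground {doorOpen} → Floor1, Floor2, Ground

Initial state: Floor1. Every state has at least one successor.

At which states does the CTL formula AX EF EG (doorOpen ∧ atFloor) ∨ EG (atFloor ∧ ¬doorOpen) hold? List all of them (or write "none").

{Floor1}

States satisfying EF EG (doorOpen ∧ atFloor): {Moving}.
States satisfying AX EF EG (doorOpen ∧ atFloor): ∅.
States satisfying atFloor ∧ ¬doorOpen: {Floor1}.
States satisfying EG (atFloor ∧ ¬doorOpen): {Floor1}.
States satisfying AX EF EG (doorOpen ∧ atFloor) ∨ EG (atFloor ∧ ¬doorOpen): {Floor1}.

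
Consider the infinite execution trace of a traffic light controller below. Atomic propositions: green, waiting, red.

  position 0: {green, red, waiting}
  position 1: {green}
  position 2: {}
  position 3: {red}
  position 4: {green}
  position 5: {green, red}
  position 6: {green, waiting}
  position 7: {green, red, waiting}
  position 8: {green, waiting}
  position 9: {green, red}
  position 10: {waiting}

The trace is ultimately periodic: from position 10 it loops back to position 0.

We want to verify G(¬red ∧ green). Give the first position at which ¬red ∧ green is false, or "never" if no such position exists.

At position 0 the labels are {green, red, waiting}, so ¬red ∧ green is false there. This is the first violation.

0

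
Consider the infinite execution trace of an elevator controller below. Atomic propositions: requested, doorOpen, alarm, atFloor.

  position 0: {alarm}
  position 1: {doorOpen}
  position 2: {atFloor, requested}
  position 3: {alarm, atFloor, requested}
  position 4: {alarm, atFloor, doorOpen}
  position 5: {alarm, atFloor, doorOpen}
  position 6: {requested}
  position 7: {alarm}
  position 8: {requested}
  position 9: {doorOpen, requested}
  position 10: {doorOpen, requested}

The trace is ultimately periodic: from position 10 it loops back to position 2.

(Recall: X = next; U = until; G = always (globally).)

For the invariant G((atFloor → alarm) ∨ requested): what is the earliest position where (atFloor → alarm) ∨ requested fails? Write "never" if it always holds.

never

(atFloor → alarm) ∨ requested holds at every position 0..10, and those are all the positions the trace ever visits, so the invariant G((atFloor → alarm) ∨ requested) is never violated.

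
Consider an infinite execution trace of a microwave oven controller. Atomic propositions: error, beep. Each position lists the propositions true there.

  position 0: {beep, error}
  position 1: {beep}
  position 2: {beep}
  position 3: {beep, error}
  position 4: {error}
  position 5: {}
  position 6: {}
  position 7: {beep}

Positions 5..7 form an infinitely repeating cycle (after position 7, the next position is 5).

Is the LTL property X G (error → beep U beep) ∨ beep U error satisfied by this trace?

Satisfied

The position after 0 is 1; G (error → beep U beep) is false there.
Walking from position 0: error first holds at position 0, and beep holds at every earlier position along the way, so beep U error holds.
At position 0: X G (error → beep U beep) is false; beep U error is true; so X G (error → beep U beep) ∨ beep U error is true.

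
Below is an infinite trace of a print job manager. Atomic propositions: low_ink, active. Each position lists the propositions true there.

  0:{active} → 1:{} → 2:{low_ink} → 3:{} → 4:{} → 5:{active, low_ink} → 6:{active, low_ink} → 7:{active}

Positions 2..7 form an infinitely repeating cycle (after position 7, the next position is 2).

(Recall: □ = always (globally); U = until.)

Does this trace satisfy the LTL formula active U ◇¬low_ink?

Walking from position 0: ◇¬low_ink first holds at position 0, and active holds at every earlier position along the way, so active U ◇¬low_ink holds.

Holds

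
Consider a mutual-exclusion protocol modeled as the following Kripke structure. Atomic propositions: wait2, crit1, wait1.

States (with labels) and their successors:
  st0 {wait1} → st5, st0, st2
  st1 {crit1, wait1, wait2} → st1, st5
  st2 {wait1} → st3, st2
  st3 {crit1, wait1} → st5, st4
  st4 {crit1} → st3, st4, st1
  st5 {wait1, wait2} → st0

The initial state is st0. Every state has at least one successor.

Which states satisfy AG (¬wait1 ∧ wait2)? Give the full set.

States satisfying ¬wait1 ∧ wait2: ∅.
States satisfying AG (¬wait1 ∧ wait2): ∅.

none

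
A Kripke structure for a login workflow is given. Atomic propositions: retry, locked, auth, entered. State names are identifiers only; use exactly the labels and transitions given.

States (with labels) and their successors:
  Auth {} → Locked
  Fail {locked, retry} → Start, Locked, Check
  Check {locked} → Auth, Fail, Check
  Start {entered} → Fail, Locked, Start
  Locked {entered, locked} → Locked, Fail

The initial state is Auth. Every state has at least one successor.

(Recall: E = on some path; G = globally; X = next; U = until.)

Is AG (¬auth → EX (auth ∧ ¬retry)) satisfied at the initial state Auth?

States satisfying ¬auth → EX (auth ∧ ¬retry): ∅.
States satisfying AG (¬auth → EX (auth ∧ ¬retry)): ∅.
Auth is reachable from Auth and violates ¬auth → EX (auth ∧ ¬retry), so AG fails at Auth.
Auth ∉ Sat(AG (¬auth → EX (auth ∧ ¬retry))).

Violated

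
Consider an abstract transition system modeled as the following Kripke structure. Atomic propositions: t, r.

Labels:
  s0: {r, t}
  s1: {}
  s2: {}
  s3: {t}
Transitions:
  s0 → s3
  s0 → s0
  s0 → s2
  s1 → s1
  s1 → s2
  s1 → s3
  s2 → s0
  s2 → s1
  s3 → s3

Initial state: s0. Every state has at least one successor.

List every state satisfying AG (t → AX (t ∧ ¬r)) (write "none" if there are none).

{s3}

States satisfying t → AX (t ∧ ¬r): {s1, s2, s3}.
States satisfying AG (t → AX (t ∧ ¬r)): {s3}.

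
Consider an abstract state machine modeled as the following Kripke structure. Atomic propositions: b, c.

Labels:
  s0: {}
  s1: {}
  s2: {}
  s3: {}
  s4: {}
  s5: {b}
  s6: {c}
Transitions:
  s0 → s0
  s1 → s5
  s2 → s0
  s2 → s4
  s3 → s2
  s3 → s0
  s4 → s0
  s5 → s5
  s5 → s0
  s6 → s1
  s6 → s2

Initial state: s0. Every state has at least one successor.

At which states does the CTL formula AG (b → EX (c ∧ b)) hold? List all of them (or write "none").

States satisfying b → EX (c ∧ b): {s0, s1, s2, s3, s4, s6}.
States satisfying AG (b → EX (c ∧ b)): {s0, s2, s3, s4}.

{s0, s2, s3, s4}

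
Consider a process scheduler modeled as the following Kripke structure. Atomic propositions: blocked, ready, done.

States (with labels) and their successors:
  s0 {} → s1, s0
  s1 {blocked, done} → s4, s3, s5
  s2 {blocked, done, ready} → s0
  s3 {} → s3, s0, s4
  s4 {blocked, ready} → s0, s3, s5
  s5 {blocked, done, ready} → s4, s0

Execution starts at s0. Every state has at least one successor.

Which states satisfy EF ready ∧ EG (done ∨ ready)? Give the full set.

{s1, s4, s5}

States satisfying ready: {s2, s4, s5}.
States satisfying EF ready: {s0, s1, s2, s3, s4, s5}.
States satisfying done ∨ ready: {s1, s2, s4, s5}.
States satisfying EG (done ∨ ready): {s1, s4, s5}.
States satisfying EF ready ∧ EG (done ∨ ready): {s1, s4, s5}.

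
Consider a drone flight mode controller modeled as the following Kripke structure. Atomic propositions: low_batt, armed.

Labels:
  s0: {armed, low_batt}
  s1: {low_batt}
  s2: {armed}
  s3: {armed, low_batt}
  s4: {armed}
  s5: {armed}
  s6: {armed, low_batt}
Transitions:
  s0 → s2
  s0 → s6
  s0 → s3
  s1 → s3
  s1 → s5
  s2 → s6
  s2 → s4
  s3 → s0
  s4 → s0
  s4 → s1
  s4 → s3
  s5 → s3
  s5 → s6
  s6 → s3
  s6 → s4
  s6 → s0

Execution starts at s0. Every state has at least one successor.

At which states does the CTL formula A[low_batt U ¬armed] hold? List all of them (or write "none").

States satisfying low_batt: {s0, s1, s3, s6}.
States satisfying ¬armed: {s1}.
States satisfying A[low_batt U ¬armed]: {s1}.

{s1}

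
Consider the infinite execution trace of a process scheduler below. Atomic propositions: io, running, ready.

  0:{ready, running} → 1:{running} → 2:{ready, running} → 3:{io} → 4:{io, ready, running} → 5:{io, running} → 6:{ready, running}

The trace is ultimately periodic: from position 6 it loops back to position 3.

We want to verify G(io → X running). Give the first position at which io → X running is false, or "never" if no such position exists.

io → X running holds at every position 0..6, and those are all the positions the trace ever visits, so the invariant G(io → X running) is never violated.

never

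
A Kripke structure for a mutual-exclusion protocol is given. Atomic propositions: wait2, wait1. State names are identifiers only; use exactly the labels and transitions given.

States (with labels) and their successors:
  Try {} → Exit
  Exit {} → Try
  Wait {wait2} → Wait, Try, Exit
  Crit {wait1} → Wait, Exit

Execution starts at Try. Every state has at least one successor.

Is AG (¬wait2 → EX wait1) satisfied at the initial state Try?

States satisfying ¬wait2 → EX wait1: {Wait}.
States satisfying AG (¬wait2 → EX wait1): ∅.
Exit is reachable from Try and violates ¬wait2 → EX wait1, so AG fails at Try.
Try ∉ Sat(AG (¬wait2 → EX wait1)).

Does not hold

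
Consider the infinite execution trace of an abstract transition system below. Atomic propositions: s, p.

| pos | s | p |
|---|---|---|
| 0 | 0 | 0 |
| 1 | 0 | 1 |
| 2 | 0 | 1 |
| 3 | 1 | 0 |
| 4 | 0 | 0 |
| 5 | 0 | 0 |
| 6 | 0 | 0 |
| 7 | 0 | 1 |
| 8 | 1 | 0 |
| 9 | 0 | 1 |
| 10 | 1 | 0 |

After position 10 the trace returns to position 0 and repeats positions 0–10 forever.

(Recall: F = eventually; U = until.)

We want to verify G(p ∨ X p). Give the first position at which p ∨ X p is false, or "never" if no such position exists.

Check p ∨ X p at each position in order: 0 ✓, 1 ✓, 2 ✓.
At position 3 the labels are {s} and the next position 4 has {}, so p ∨ X p is false there. This is the first violation.

3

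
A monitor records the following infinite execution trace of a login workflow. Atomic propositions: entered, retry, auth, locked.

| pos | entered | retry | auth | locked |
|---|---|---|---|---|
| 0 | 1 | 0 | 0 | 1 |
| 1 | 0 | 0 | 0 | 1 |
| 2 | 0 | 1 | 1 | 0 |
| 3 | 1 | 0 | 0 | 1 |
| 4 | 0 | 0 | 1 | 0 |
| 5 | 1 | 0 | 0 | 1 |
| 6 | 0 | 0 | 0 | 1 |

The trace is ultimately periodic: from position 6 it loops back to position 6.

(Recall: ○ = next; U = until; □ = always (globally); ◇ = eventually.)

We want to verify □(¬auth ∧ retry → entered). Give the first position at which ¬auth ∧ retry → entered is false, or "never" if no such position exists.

¬auth ∧ retry → entered holds at every position 0..6, and those are all the positions the trace ever visits, so the invariant □(¬auth ∧ retry → entered) is never violated.

never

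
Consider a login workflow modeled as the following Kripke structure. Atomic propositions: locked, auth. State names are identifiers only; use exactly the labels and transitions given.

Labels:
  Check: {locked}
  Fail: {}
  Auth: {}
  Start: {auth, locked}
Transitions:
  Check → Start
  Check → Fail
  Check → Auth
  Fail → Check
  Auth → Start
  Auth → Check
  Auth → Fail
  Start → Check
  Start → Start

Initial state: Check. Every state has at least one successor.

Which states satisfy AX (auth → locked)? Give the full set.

{Check, Fail, Auth, Start}

States satisfying auth → locked: {Check, Fail, Auth, Start}.
States satisfying AX (auth → locked): {Check, Fail, Auth, Start}.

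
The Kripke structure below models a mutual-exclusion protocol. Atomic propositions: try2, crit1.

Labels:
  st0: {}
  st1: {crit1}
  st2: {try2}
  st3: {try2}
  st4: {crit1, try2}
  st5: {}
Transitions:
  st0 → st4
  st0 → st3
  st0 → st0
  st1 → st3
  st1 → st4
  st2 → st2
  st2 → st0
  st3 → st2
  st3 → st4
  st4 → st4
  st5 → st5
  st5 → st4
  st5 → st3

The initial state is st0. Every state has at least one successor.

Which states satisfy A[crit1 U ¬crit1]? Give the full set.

States satisfying crit1: {st1, st4}.
States satisfying ¬crit1: {st0, st2, st3, st5}.
States satisfying A[crit1 U ¬crit1]: {st0, st2, st3, st5}.

{st0, st2, st3, st5}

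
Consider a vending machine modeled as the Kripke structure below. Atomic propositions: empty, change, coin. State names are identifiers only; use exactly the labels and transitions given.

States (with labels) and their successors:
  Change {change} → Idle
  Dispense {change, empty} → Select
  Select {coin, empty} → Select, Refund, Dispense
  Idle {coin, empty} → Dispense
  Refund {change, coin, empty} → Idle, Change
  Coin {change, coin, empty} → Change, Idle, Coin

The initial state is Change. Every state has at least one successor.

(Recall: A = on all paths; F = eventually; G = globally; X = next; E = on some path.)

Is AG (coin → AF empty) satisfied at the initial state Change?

Satisfied

States satisfying coin → AF empty: {Change, Dispense, Select, Idle, Refund, Coin}.
States satisfying AG (coin → AF empty): {Change, Dispense, Select, Idle, Refund, Coin}.
Every state reachable from Change satisfies coin → AF empty.
Change ∈ Sat(AG (coin → AF empty)).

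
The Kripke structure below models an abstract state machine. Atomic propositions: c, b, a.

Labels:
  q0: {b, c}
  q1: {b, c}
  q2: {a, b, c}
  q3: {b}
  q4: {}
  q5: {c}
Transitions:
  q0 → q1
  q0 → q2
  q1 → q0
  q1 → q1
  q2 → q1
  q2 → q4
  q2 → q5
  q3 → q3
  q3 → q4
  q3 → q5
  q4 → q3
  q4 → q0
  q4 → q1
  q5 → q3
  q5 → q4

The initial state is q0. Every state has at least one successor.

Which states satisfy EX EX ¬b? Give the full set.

States satisfying EX ¬b: {q2, q3, q5}.
States satisfying EX EX ¬b: {q0, q2, q3, q4, q5}.

{q0, q2, q3, q4, q5}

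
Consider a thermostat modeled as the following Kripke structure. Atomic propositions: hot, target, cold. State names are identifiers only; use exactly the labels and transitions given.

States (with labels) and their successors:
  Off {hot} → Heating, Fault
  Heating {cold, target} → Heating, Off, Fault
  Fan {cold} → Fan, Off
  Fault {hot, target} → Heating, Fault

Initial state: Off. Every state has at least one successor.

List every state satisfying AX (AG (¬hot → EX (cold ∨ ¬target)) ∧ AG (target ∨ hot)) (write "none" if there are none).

States satisfying AX (AG (¬hot → EX (cold ∨ ¬target)) ∧ AG (target ∨ hot)): {Off, Heating, Fault}.

{Off, Heating, Fault}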